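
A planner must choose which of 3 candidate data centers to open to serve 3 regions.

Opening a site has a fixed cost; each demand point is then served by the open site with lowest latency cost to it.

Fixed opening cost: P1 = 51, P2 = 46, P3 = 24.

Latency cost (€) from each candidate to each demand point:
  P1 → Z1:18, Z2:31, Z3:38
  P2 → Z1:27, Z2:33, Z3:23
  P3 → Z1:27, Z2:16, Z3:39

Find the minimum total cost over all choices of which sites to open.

106

Open {P3}: assign each demand point to its cheapest open site.
  Z1→P3 27, Z2→P3 16, Z3→P3 39
  latency cost 82, fixed 24 → total 106.
Compare {P2}: latency cost 83 + fixed 46 = 129.
Compare {P2, P3}: latency cost 66 + fixed 70 = 136.
Compare {P1}: latency cost 87 + fixed 51 = 138.
All other subsets cost ≥ 129. Minimum total cost: 106.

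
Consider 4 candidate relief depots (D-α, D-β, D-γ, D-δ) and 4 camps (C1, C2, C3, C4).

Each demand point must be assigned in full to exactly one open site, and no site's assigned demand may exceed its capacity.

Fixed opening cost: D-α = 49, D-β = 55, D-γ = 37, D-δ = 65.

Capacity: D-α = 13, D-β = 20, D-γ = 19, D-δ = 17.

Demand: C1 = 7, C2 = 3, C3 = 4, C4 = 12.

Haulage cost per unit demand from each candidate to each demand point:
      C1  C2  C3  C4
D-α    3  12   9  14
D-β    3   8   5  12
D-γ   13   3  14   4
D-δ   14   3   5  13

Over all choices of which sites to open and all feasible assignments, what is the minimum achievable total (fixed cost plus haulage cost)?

190

Open {D-β, D-γ}; cheapest assignment that respects the capacities:
  D-β (cap 20, load 11): C1, C3 — cost 7×3 + 4×5 = 41
  D-γ (cap 19, load 15): C2, C4 — cost 3×3 + 12×4 = 57
  Shipping 98, fixed 92 → total 190.
  Any other capacity-feasible assignment to {D-β, D-γ} ships for at least 98.
Compare {D-α, D-γ}: its best feasible assignment gives total 200.
Compare {D-α, D-β, D-γ}: its best feasible assignment gives total 239.
Every other set of open sites that can feasibly serve all demand totals ≥ 200 even under its best assignment. Minimum: 190.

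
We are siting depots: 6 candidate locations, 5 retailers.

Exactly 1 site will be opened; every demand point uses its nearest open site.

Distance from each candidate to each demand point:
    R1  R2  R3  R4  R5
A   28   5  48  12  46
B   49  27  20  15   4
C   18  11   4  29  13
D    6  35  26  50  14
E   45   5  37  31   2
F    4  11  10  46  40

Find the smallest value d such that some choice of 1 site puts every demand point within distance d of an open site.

29

Open {C}.
  Farthest demand point is R4 at distance 29 (to C); all others are ≤ 29.
With {E} the worst case is 45.
With {F} the worst case is 46.
No size-1 selection achieves below 29.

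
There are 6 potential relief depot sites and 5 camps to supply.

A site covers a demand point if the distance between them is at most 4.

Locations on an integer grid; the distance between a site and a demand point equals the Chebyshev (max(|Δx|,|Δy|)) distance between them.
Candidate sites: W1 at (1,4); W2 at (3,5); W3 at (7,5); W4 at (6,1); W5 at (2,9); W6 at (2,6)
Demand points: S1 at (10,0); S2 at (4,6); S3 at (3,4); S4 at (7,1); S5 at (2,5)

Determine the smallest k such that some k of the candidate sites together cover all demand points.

Coverage sets (demand points within 4 of each site):
  W1: {S2, S3, S5}
  W2: {S2, S3, S4, S5}
  W3: {S2, S3, S4}
  W4: {S1, S3, S4, S5}
  W5: {S2, S5}
  W6: {S2, S3, S5}
No single site covers all 5 demand points.
But {W1, W4} covers everything, so the minimum is 2.

2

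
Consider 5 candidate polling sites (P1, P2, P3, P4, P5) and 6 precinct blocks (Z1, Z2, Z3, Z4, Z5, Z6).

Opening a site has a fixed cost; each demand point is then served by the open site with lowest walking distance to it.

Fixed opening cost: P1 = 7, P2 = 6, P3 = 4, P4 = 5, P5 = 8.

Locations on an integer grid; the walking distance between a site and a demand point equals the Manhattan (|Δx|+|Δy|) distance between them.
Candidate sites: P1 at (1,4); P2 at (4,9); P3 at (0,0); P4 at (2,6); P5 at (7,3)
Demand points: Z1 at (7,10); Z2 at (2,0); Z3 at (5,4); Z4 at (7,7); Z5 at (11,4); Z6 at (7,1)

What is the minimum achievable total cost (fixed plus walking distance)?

35

Open {P3, P5}: assign each demand point to its cheapest open site.
  Z1→P5 7, Z2→P3 2, Z3→P5 3, Z4→P5 4, Z5→P5 5, Z6→P5 2
  walking distance 23, fixed 12 → total 35.
Compare {P5}: walking distance 29 + fixed 8 = 37.
Compare {P2, P3, P5}: walking distance 20 + fixed 18 = 38.
Compare {P2, P5}: walking distance 26 + fixed 14 = 40.
All other subsets cost ≥ 37. Minimum total cost: 35.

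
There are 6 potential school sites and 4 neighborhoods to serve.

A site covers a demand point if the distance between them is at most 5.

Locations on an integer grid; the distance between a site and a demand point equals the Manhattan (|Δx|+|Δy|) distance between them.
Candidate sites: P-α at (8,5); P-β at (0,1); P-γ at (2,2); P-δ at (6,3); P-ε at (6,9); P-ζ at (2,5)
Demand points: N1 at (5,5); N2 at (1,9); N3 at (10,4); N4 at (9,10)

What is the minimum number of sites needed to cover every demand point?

2

Coverage sets (demand points within 5 of each site):
  P-α: {N1, N3}
  P-β: {}
  P-γ: {}
  P-δ: {N1, N3}
  P-ε: {N1, N2, N4}
  P-ζ: {N1, N2}
No single site covers all 4 demand points.
But {P-α, P-ε} covers everything, so the minimum is 2.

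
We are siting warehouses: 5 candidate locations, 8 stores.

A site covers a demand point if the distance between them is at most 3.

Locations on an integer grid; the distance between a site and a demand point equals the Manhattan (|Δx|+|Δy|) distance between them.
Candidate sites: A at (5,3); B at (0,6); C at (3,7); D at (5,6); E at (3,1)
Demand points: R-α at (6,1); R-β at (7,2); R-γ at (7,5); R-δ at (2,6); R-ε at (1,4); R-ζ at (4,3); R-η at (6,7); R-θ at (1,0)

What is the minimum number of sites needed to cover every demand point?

Coverage sets (demand points within 3 of each site):
  A: {R-α, R-β, R-ζ}
  B: {R-δ, R-ε}
  C: {R-δ, R-η}
  D: {R-γ, R-δ, R-η}
  E: {R-α, R-ζ, R-θ}
No 3 sites suffice: every size-3 union leaves at least one demand point uncovered.
But {A, B, D, E} covers everything, so the minimum is 4.

4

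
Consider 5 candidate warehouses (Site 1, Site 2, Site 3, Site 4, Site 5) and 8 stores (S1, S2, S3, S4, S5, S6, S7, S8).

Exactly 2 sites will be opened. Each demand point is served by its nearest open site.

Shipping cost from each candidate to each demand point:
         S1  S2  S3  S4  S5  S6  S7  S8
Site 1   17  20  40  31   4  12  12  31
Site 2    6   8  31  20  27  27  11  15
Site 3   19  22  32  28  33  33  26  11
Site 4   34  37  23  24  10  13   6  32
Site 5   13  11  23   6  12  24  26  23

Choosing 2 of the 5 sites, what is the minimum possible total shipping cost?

101

Open {Site 2, Site 4}.
  S1→Site 2 6, S2→Site 2 8, S3→Site 4 23, S4→Site 2 20, S5→Site 4 10, S6→Site 4 13, S7→Site 4 6, S8→Site 2 15  ⇒ total 101.
Compare {Site 1, Site 5}: total 104.
Compare {Site 2, Site 5}: total 105.
No size-2 selection does better; minimum is 101.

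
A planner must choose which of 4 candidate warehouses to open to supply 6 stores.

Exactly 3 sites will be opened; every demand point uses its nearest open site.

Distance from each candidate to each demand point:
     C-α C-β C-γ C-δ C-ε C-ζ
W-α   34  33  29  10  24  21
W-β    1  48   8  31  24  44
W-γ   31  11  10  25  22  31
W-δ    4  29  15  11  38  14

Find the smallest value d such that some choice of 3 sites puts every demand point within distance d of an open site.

Open {W-α, W-β, W-γ}.
  Farthest demand point is C-ε at distance 22 (to W-γ); all others are ≤ 22.
With {W-α, W-γ, W-δ} the worst case is 22.
With {W-β, W-γ, W-δ} the worst case is 22.
No size-3 selection achieves below 22.

22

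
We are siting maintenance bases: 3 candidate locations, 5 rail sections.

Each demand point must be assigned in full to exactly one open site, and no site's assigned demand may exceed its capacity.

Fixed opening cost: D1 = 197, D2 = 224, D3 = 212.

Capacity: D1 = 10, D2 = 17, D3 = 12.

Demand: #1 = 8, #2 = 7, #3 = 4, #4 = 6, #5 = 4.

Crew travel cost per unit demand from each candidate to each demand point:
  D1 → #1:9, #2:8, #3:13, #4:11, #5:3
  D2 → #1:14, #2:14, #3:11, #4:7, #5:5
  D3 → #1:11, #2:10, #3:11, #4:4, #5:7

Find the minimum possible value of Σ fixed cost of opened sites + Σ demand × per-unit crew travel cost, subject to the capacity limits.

728

Open {D2, D3}; cheapest assignment that respects the capacities:
  D2 (cap 17, load 17): #2, #4, #5 — cost 7×14 + 6×7 + 4×5 = 160
  D3 (cap 12, load 12): #1, #3 — cost 8×11 + 4×11 = 132
  Shipping 292, fixed 436 → total 728.
  Any other capacity-feasible assignment to {D2, D3} ships for at least 292.
Compare {D1, D2, D3}: its best feasible assignment gives total 881.
Every other set of open sites that can feasibly serve all demand totals ≥ 881 even under its best assignment. Minimum: 728.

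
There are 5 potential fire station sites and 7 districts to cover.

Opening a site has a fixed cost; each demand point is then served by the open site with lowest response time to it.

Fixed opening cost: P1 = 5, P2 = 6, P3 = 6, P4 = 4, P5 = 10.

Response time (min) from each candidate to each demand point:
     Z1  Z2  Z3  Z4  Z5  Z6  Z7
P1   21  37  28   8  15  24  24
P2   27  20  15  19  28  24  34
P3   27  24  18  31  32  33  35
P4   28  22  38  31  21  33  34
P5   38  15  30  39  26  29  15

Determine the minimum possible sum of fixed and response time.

Open {P1, P2, P5}: assign each demand point to its cheapest open site.
  Z1→P1 21, Z2→P5 15, Z3→P2 15, Z4→P1 8, Z5→P1 15, Z6→P1 24, Z7→P5 15
  response time 113, fixed 21 → total 134.
Compare {P1, P3, P5}: response time 116 + fixed 21 = 137.
Compare {P1, P2}: response time 127 + fixed 11 = 138.
Compare {P1, P2, P4, P5}: response time 113 + fixed 25 = 138.
All other subsets cost ≥ 137. Minimum total cost: 134.

134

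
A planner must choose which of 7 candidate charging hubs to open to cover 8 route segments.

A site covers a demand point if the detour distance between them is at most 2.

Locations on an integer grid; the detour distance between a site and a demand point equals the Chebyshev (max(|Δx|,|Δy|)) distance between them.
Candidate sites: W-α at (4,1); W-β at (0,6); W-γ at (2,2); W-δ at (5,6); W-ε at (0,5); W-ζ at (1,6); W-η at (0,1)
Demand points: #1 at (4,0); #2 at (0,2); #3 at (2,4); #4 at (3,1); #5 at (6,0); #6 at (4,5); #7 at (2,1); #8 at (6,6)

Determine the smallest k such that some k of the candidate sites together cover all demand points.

Coverage sets (demand points within 2 of each site):
  W-α: {#1, #4, #5, #7}
  W-β: {#3}
  W-γ: {#1, #2, #3, #4, #7}
  W-δ: {#6, #8}
  W-ε: {#3}
  W-ζ: {#3}
  W-η: {#2, #7}
No 2 sites suffice: every size-2 union leaves at least one demand point uncovered.
But {W-α, W-γ, W-δ} covers everything, so the minimum is 3.

3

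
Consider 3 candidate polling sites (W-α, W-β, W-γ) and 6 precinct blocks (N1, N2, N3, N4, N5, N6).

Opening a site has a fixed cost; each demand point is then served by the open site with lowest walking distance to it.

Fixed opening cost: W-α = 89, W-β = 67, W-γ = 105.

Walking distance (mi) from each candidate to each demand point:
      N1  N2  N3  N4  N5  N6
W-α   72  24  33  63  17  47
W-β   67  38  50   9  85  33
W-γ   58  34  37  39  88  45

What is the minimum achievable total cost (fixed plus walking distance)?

Open {W-α, W-β}: assign each demand point to its cheapest open site.
  N1→W-β 67, N2→W-α 24, N3→W-α 33, N4→W-β 9, N5→W-α 17, N6→W-β 33
  walking distance 183, fixed 156 → total 339.
Compare {W-α}: walking distance 256 + fixed 89 = 345.
Compare {W-β}: walking distance 282 + fixed 67 = 349.
Compare {W-γ}: walking distance 301 + fixed 105 = 406.
All other subsets cost ≥ 345. Minimum total cost: 339.

339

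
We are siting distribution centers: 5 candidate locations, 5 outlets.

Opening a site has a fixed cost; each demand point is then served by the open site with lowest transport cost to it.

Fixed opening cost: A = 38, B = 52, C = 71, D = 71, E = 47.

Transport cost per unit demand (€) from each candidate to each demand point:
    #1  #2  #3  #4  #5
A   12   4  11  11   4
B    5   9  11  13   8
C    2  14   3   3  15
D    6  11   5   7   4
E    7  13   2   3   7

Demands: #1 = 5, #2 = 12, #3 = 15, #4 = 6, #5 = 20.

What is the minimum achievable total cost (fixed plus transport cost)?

296

Open {A, E}: assign each demand point to its cheapest open site.
  #1→E 5×7=35, #2→A 12×4=48, #3→E 15×2=30, #4→E 6×3=18, #5→A 20×4=80
  transport cost 211, fixed 85 → total 296.
Compare {A, C}: transport cost 201 + fixed 109 = 310.
Compare {A, B, E}: transport cost 201 + fixed 137 = 338.
Compare {A, C, E}: transport cost 186 + fixed 156 = 342.
All other subsets cost ≥ 310. Minimum total cost: 296.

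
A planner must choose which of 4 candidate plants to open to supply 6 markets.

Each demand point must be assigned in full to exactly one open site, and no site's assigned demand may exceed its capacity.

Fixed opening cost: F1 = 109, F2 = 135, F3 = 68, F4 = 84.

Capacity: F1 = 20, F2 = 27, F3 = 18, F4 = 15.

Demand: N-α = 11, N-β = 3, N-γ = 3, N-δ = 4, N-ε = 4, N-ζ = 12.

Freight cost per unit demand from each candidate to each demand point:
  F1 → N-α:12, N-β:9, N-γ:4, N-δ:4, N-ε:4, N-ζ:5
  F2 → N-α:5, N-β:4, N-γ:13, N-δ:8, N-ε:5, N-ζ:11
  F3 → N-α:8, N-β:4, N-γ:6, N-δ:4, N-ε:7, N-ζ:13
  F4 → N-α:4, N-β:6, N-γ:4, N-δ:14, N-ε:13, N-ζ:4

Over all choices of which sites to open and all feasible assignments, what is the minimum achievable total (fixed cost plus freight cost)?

381

Open {F1, F3}; cheapest assignment that respects the capacities:
  F1 (cap 20, load 19): N-γ, N-ε, N-ζ — cost 3×4 + 4×4 + 12×5 = 88
  F3 (cap 18, load 18): N-α, N-β, N-δ — cost 11×8 + 3×4 + 4×4 = 116
  Shipping 204, fixed 177 → total 381.
  Any other capacity-feasible assignment to {F1, F3} ships for at least 204.
Compare {F2, F4}: its best feasible assignment gives total 398.
Compare {F1, F2}: its best feasible assignment gives total 419.
Every other set of open sites that can feasibly serve all demand totals ≥ 398 even under its best assignment. Minimum: 381.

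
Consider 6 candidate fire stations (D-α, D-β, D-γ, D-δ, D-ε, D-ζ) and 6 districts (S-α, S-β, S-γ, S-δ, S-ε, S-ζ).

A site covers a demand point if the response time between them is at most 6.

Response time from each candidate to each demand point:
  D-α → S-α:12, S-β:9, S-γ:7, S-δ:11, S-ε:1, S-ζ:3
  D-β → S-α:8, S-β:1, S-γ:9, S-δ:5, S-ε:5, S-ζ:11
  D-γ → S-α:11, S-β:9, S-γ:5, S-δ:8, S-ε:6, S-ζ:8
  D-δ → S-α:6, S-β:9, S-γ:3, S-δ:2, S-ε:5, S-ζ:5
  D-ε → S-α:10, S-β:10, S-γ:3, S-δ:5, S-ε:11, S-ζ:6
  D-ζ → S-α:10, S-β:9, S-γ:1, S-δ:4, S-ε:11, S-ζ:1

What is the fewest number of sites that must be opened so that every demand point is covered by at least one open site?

Coverage sets (demand points within 6 of each site):
  D-α: {S-ε, S-ζ}
  D-β: {S-β, S-δ, S-ε}
  D-γ: {S-γ, S-ε}
  D-δ: {S-α, S-γ, S-δ, S-ε, S-ζ}
  D-ε: {S-γ, S-δ, S-ζ}
  D-ζ: {S-γ, S-δ, S-ζ}
No single site covers all 6 demand points.
But {D-β, D-δ} covers everything, so the minimum is 2.

2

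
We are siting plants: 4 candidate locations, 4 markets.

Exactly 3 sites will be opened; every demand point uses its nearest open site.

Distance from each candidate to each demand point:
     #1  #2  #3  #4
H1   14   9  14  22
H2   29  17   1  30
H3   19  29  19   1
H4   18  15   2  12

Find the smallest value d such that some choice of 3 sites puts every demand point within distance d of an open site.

14

Open {H1, H2, H3}.
  Farthest demand point is #1 at distance 14 (to H1); all others are ≤ 14.
With {H1, H2, H4} the worst case is 14.
With {H1, H3, H4} the worst case is 14.
No size-3 selection achieves below 14.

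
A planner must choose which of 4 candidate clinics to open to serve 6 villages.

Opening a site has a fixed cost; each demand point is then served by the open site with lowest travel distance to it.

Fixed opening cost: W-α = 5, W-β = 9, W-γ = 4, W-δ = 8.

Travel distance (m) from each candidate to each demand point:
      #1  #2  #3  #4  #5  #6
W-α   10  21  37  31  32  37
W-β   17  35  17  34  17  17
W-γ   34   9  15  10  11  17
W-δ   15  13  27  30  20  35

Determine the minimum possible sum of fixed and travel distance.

Open {W-α, W-γ}: assign each demand point to its cheapest open site.
  #1→W-α 10, #2→W-γ 9, #3→W-γ 15, #4→W-γ 10, #5→W-γ 11, #6→W-γ 17
  travel distance 72, fixed 9 → total 81.
Compare {W-γ, W-δ}: travel distance 77 + fixed 12 = 89.
Compare {W-α, W-γ, W-δ}: travel distance 72 + fixed 17 = 89.
Compare {W-α, W-β, W-γ}: travel distance 72 + fixed 18 = 90.
All other subsets cost ≥ 89. Minimum total cost: 81.

81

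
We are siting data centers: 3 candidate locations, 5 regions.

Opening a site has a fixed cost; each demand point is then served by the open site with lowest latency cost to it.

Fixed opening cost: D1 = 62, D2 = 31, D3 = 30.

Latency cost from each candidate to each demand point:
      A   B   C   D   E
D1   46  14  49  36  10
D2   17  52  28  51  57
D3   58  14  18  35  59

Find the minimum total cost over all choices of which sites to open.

Open {D1, D2}: assign each demand point to its cheapest open site.
  A→D2 17, B→D1 14, C→D2 28, D→D1 36, E→D1 10
  latency cost 105, fixed 93 → total 198.
Compare {D2, D3}: latency cost 141 + fixed 61 = 202.
Compare {D3}: latency cost 184 + fixed 30 = 214.
Compare {D1, D3}: latency cost 123 + fixed 92 = 215.
All other subsets cost ≥ 202. Minimum total cost: 198.

198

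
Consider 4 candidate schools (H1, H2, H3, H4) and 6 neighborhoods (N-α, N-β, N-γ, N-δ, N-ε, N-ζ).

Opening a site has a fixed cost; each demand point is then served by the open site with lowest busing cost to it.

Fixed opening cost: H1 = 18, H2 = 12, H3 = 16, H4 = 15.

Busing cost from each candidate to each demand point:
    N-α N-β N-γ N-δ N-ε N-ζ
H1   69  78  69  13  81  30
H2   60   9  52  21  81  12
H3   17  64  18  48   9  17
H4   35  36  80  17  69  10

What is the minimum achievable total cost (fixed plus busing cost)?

114

Open {H2, H3}: assign each demand point to its cheapest open site.
  N-α→H3 17, N-β→H2 9, N-γ→H3 18, N-δ→H2 21, N-ε→H3 9, N-ζ→H2 12
  busing cost 86, fixed 28 → total 114.
Compare {H2, H3, H4}: busing cost 80 + fixed 43 = 123.
Compare {H1, H2, H3}: busing cost 78 + fixed 46 = 124.
Compare {H1, H2, H3, H4}: busing cost 76 + fixed 61 = 137.
All other subsets cost ≥ 123. Minimum total cost: 114.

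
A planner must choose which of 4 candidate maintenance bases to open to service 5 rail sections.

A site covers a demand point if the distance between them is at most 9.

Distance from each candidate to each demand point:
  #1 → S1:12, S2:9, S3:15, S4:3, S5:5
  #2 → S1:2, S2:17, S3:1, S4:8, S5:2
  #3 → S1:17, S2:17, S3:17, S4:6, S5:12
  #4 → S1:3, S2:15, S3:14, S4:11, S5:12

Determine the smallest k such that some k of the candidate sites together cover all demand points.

Coverage sets (demand points within 9 of each site):
  #1: {S2, S4, S5}
  #2: {S1, S3, S4, S5}
  #3: {S4}
  #4: {S1}
No single site covers all 5 demand points.
But {#1, #2} covers everything, so the minimum is 2.

2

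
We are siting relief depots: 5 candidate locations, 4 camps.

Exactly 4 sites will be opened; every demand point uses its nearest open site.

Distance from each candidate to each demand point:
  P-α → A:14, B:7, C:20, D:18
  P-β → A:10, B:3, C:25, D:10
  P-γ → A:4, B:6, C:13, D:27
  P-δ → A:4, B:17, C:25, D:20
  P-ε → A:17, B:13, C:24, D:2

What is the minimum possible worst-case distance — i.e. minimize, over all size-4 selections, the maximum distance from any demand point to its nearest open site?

Open {P-α, P-β, P-γ, P-δ}.
  Farthest demand point is C at distance 13 (to P-γ); all others are ≤ 13.
With {P-α, P-β, P-γ, P-ε} the worst case is 13.
With {P-α, P-γ, P-δ, P-ε} the worst case is 13.
No size-4 selection achieves below 13.

13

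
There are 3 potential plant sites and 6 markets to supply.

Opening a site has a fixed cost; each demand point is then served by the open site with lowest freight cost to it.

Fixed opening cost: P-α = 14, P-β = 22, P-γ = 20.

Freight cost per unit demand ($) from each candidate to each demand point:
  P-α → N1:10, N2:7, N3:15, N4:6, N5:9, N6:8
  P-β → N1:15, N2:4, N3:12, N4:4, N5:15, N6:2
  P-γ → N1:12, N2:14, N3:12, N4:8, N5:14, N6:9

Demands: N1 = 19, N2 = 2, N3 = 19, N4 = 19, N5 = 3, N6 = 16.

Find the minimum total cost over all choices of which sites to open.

Open {P-α, P-β}: assign each demand point to its cheapest open site.
  N1→P-α 19×10=190, N2→P-β 2×4=8, N3→P-β 19×12=228, N4→P-β 19×4=76, N5→P-α 3×9=27, N6→P-β 16×2=32
  freight cost 561, fixed 36 → total 597.
Compare {P-α, P-β, P-γ}: freight cost 561 + fixed 56 = 617.
Compare {P-β, P-γ}: freight cost 614 + fixed 42 = 656.
Compare {P-β}: freight cost 674 + fixed 22 = 696.
All other subsets cost ≥ 617. Minimum total cost: 597.

597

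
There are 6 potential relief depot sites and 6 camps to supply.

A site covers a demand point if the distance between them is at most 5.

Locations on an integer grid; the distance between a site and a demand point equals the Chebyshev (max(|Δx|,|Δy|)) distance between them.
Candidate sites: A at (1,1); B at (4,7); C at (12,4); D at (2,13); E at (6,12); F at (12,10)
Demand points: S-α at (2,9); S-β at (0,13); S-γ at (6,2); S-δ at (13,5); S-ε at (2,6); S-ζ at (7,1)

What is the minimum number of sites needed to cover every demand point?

3

Coverage sets (demand points within 5 of each site):
  A: {S-γ, S-ε}
  B: {S-α, S-γ, S-ε}
  C: {S-δ, S-ζ}
  D: {S-α, S-β}
  E: {S-α}
  F: {S-δ}
No 2 sites suffice: every size-2 union leaves at least one demand point uncovered.
But {A, C, D} covers everything, so the minimum is 3.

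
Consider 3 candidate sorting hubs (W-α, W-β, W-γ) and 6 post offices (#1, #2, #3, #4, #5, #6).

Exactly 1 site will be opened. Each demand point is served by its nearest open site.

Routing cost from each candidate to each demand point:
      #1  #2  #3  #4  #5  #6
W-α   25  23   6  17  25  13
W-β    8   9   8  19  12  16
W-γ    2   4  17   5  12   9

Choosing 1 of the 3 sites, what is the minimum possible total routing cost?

49

Open {W-γ}.
  #1→W-γ 2, #2→W-γ 4, #3→W-γ 17, #4→W-γ 5, #5→W-γ 12, #6→W-γ 9  ⇒ total 49.
Compare {W-β}: total 72.
Compare {W-α}: total 109.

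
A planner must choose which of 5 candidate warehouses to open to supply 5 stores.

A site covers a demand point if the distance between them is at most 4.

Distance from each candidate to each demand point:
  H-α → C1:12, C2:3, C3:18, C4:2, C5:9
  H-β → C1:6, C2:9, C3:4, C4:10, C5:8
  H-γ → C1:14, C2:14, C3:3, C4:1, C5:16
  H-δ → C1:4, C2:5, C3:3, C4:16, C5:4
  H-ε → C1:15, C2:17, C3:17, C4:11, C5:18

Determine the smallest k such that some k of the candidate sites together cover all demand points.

Coverage sets (demand points within 4 of each site):
  H-α: {C2, C4}
  H-β: {C3}
  H-γ: {C3, C4}
  H-δ: {C1, C3, C5}
  H-ε: {}
No single site covers all 5 demand points.
But {H-α, H-δ} covers everything, so the minimum is 2.

2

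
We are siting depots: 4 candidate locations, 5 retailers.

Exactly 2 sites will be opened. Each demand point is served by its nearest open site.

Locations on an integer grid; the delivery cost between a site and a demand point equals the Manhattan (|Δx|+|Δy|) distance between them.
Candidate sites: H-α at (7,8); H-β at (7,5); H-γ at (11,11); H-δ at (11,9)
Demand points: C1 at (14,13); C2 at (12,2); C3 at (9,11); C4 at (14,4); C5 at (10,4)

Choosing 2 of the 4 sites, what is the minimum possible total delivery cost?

27

Open {H-β, H-γ}.
  C1→H-γ 5, C2→H-β 8, C3→H-γ 2, C4→H-β 8, C5→H-β 4  ⇒ total 27.
Compare {H-γ, H-δ}: total 29.
Compare {H-β, H-δ}: total 31.
No size-2 selection does better; minimum is 27.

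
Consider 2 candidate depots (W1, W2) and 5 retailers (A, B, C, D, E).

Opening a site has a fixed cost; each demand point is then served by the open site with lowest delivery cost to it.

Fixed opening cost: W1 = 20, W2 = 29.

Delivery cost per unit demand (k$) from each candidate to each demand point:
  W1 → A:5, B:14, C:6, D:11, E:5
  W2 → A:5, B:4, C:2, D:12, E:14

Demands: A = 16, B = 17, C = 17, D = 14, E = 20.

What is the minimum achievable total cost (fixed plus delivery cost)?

485

Open {W1, W2}: assign each demand point to its cheapest open site.
  A→W1 16×5=80, B→W2 17×4=68, C→W2 17×2=34, D→W1 14×11=154, E→W1 20×5=100
  delivery cost 436, fixed 49 → total 485.
Compare {W2}: delivery cost 630 + fixed 29 = 659.
Compare {W1}: delivery cost 674 + fixed 20 = 694.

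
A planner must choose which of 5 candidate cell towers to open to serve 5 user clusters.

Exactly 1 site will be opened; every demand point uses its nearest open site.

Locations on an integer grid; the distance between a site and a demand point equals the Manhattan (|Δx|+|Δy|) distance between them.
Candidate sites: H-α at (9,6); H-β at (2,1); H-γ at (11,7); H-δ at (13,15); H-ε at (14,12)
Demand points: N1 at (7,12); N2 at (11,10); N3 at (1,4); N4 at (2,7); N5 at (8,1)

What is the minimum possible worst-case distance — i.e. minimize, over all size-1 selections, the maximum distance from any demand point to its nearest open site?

Open {H-α}.
  Farthest demand point is N3 at distance 10 (to H-α); all others are ≤ 10.
With {H-γ} the worst case is 13.
With {H-β} the worst case is 18.
No size-1 selection achieves below 10.

10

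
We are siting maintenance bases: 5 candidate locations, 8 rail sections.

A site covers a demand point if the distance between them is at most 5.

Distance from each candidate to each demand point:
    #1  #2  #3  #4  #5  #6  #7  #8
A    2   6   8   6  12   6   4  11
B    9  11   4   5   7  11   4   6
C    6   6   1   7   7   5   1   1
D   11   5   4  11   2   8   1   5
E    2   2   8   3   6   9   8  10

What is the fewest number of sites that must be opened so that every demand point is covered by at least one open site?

Coverage sets (demand points within 5 of each site):
  A: {#1, #7}
  B: {#3, #4, #7}
  C: {#3, #6, #7, #8}
  D: {#2, #3, #5, #7, #8}
  E: {#1, #2, #4}
No 2 sites suffice: every size-2 union leaves at least one demand point uncovered.
But {C, D, E} covers everything, so the minimum is 3.

3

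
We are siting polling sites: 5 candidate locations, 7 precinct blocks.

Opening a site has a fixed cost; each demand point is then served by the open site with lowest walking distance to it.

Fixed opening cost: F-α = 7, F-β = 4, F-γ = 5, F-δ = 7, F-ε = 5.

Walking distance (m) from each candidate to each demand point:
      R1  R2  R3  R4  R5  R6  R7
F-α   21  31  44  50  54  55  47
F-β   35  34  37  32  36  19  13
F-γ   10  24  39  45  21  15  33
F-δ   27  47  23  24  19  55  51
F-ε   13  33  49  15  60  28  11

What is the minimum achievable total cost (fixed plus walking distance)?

134

Open {F-γ, F-δ, F-ε}: assign each demand point to its cheapest open site.
  R1→F-γ 10, R2→F-γ 24, R3→F-δ 23, R4→F-ε 15, R5→F-δ 19, R6→F-γ 15, R7→F-ε 11
  walking distance 117, fixed 17 → total 134.
Compare {F-β, F-γ, F-δ, F-ε}: walking distance 117 + fixed 21 = 138.
Compare {F-α, F-γ, F-δ, F-ε}: walking distance 117 + fixed 24 = 141.
Compare {F-β, F-γ, F-δ}: walking distance 128 + fixed 16 = 144.
All other subsets cost ≥ 138. Minimum total cost: 134.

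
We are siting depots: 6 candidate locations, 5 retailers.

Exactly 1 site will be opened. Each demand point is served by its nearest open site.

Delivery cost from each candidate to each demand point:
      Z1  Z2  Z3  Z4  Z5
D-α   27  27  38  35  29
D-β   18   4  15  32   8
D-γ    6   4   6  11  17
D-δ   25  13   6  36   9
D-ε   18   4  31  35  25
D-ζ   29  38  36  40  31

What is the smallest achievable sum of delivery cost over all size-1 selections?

44

Open {D-γ}.
  Z1→D-γ 6, Z2→D-γ 4, Z3→D-γ 6, Z4→D-γ 11, Z5→D-γ 17  ⇒ total 44.
Compare {D-β}: total 77.
Compare {D-δ}: total 89.
No size-1 selection does better; minimum is 44.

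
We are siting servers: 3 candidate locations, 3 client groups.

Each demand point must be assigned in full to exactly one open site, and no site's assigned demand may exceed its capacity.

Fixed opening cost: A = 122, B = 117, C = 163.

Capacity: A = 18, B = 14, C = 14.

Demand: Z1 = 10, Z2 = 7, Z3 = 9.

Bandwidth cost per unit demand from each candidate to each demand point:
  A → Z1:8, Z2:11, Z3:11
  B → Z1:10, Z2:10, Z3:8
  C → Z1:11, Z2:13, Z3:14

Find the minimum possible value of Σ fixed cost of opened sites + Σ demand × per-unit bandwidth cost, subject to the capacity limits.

Open {A, B}; cheapest assignment that respects the capacities:
  A (cap 18, load 17): Z1, Z2 — cost 10×8 + 7×11 = 157
  B (cap 14, load 9): Z3 — cost 9×8 = 72
  Shipping 229, fixed 239 → total 468.
  Any other capacity-feasible assignment to {A, B} ships for at least 229.
Compare {A, C}: its best feasible assignment gives total 568.
Compare {A, B, C}: its best feasible assignment gives total 631.
Every other set of open sites that can feasibly serve all demand totals ≥ 568 even under its best assignment. Minimum: 468.

468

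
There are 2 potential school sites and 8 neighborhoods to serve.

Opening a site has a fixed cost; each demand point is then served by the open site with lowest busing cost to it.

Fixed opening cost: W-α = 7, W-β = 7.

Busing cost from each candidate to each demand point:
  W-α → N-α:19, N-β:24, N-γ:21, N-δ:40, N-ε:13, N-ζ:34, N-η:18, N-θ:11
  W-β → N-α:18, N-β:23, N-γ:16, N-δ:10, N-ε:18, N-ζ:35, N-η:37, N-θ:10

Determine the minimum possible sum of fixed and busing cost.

156

Open {W-α, W-β}: assign each demand point to its cheapest open site.
  N-α→W-β 18, N-β→W-β 23, N-γ→W-β 16, N-δ→W-β 10, N-ε→W-α 13, N-ζ→W-α 34, N-η→W-α 18, N-θ→W-β 10
  busing cost 142, fixed 14 → total 156.
Compare {W-β}: busing cost 167 + fixed 7 = 174.
Compare {W-α}: busing cost 180 + fixed 7 = 187.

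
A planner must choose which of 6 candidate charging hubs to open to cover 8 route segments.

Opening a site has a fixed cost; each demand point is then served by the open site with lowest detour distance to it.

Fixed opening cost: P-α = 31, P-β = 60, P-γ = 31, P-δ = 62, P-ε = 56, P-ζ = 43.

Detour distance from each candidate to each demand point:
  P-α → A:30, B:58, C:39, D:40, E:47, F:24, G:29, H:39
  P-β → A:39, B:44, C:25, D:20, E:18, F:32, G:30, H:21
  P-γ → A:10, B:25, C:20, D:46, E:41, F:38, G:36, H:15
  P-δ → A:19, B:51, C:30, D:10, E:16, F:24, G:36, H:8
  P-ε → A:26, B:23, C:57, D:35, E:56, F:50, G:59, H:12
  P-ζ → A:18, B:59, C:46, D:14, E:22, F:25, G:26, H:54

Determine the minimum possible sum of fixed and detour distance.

231

Open {P-γ, P-ζ}: assign each demand point to its cheapest open site.
  A→P-γ 10, B→P-γ 25, C→P-γ 20, D→P-ζ 14, E→P-ζ 22, F→P-ζ 25, G→P-ζ 26, H→P-γ 15
  detour distance 157, fixed 74 → total 231.
Compare {P-γ, P-δ}: detour distance 149 + fixed 93 = 242.
Compare {P-δ}: detour distance 194 + fixed 62 = 256.
Compare {P-β, P-γ}: detour distance 170 + fixed 91 = 261.
All other subsets cost ≥ 242. Minimum total cost: 231.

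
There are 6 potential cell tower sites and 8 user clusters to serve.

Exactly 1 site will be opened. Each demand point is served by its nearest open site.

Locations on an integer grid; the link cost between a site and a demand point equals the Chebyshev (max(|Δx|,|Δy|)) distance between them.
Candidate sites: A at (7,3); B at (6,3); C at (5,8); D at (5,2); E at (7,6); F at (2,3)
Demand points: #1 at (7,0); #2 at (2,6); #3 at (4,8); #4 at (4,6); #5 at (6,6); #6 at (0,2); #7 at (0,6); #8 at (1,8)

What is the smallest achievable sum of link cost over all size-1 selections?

30

Open {F}.
  #1→F 5, #2→F 3, #3→F 5, #4→F 3, #5→F 4, #6→F 2, #7→F 3, #8→F 5  ⇒ total 30.
Compare {C}: total 31.
Compare {B}: total 35.
No size-1 selection does better; minimum is 30.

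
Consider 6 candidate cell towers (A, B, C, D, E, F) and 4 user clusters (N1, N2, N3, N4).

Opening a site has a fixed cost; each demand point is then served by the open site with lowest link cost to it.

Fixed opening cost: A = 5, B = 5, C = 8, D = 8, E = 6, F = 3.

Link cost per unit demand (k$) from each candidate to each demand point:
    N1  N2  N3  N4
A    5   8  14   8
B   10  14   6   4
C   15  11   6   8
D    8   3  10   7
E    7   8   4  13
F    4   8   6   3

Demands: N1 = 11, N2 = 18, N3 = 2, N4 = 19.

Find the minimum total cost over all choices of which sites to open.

Open {D, F}: assign each demand point to its cheapest open site.
  N1→F 11×4=44, N2→D 18×3=54, N3→F 2×6=12, N4→F 19×3=57
  link cost 167, fixed 11 → total 178.
Compare {D, E, F}: link cost 163 + fixed 17 = 180.
Compare {A, D, F}: link cost 167 + fixed 16 = 183.
Compare {B, D, F}: link cost 167 + fixed 16 = 183.
All other subsets cost ≥ 180. Minimum total cost: 178.

178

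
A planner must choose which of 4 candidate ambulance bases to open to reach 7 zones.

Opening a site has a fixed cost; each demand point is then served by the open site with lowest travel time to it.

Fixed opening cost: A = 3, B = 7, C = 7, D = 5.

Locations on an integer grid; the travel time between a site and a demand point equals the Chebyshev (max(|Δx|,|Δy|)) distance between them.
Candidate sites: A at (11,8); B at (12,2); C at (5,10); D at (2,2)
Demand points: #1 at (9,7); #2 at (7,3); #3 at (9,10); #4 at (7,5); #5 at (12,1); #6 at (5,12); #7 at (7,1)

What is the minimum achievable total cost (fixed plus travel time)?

Open {A, B}: assign each demand point to its cheapest open site.
  #1→A 2, #2→A 5, #3→A 2, #4→A 4, #5→B 1, #6→A 6, #7→B 5
  travel time 25, fixed 10 → total 35.
Compare {A}: travel time 33 + fixed 3 = 36.
Compare {A, B, C}: travel time 21 + fixed 17 = 38.
Compare {A, C}: travel time 29 + fixed 10 = 39.
All other subsets cost ≥ 36. Minimum total cost: 35.

35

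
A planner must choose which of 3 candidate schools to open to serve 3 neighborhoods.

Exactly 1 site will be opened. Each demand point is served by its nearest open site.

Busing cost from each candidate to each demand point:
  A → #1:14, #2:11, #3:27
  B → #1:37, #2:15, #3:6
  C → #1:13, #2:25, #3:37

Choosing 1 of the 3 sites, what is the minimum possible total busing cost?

52

Open {A}.
  #1→A 14, #2→A 11, #3→A 27  ⇒ total 52.
Compare {B}: total 58.
Compare {C}: total 75.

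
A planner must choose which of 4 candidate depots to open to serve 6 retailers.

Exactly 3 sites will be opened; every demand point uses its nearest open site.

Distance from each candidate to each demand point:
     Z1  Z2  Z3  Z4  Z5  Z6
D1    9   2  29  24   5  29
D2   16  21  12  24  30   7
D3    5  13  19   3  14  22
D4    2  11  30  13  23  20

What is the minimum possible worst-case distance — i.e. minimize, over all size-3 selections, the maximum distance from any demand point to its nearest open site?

12

Open {D1, D2, D3}.
  Farthest demand point is Z3 at distance 12 (to D2); all others are ≤ 12.
With {D1, D2, D4} the worst case is 13.
With {D2, D3, D4} the worst case is 14.
No size-3 selection achieves below 12.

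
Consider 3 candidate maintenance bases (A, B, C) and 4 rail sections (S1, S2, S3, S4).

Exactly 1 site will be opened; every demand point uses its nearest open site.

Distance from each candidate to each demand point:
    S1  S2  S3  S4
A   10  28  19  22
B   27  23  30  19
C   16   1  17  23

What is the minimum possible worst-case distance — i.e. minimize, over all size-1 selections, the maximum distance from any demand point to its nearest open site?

Open {C}.
  Farthest demand point is S4 at distance 23 (to C); all others are ≤ 23.
With {A} the worst case is 28.
With {B} the worst case is 30.
No size-1 selection achieves below 23.

23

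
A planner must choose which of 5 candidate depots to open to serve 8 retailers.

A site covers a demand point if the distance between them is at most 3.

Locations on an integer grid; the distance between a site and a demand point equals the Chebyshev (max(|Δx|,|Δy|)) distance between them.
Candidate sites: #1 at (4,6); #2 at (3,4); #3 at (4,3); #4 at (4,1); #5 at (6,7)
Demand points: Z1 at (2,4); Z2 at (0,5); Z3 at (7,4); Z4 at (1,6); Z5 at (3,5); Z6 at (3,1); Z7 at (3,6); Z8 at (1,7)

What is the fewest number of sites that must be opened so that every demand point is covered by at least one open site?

Coverage sets (demand points within 3 of each site):
  #1: {Z1, Z3, Z4, Z5, Z7, Z8}
  #2: {Z1, Z2, Z4, Z5, Z6, Z7, Z8}
  #3: {Z1, Z3, Z4, Z5, Z6, Z7}
  #4: {Z1, Z3, Z6}
  #5: {Z3, Z5, Z7}
No single site covers all 8 demand points.
But {#1, #2} covers everything, so the minimum is 2.

2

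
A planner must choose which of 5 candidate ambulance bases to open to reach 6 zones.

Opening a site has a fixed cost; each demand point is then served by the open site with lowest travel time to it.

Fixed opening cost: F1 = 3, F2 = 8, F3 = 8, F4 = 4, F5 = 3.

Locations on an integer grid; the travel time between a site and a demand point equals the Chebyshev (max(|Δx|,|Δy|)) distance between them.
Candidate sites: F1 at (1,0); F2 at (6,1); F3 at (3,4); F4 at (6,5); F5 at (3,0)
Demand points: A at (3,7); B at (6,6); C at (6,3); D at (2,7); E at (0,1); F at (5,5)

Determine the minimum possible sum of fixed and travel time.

19

Open {F1, F4}: assign each demand point to its cheapest open site.
  A→F4 3, B→F4 1, C→F4 2, D→F4 4, E→F1 1, F→F4 1
  travel time 12, fixed 7 → total 19.
Compare {F4}: travel time 17 + fixed 4 = 21.
Compare {F4, F5}: travel time 14 + fixed 7 = 21.
Compare {F1, F4, F5}: travel time 12 + fixed 10 = 22.
All other subsets cost ≥ 21. Minimum total cost: 19.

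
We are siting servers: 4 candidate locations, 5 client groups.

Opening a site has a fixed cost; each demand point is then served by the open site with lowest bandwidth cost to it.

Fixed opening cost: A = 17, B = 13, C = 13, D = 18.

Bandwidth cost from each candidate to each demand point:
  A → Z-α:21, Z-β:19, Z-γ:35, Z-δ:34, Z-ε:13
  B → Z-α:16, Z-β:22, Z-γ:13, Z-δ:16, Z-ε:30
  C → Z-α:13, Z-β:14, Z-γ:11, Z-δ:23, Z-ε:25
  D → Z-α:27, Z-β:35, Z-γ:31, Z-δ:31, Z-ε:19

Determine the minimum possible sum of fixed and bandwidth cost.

99

Open {C}: assign each demand point to its cheapest open site.
  Z-α→C 13, Z-β→C 14, Z-γ→C 11, Z-δ→C 23, Z-ε→C 25
  bandwidth cost 86, fixed 13 → total 99.
Compare {A, C}: bandwidth cost 74 + fixed 30 = 104.
Compare {B, C}: bandwidth cost 79 + fixed 26 = 105.
Compare {A, B}: bandwidth cost 77 + fixed 30 = 107.
All other subsets cost ≥ 104. Minimum total cost: 99.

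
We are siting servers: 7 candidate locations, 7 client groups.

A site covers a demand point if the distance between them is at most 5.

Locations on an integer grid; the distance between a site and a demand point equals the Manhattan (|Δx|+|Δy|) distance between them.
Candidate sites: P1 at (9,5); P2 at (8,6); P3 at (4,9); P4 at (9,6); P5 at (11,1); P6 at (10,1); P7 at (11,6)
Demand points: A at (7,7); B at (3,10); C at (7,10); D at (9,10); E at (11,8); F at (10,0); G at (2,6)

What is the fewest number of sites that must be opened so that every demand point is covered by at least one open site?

Coverage sets (demand points within 5 of each site):
  P1: {A, D, E}
  P2: {A, C, D, E}
  P3: {A, B, C, G}
  P4: {A, D, E}
  P5: {F}
  P6: {F}
  P7: {A, E}
No 2 sites suffice: every size-2 union leaves at least one demand point uncovered.
But {P1, P3, P5} covers everything, so the minimum is 3.

3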